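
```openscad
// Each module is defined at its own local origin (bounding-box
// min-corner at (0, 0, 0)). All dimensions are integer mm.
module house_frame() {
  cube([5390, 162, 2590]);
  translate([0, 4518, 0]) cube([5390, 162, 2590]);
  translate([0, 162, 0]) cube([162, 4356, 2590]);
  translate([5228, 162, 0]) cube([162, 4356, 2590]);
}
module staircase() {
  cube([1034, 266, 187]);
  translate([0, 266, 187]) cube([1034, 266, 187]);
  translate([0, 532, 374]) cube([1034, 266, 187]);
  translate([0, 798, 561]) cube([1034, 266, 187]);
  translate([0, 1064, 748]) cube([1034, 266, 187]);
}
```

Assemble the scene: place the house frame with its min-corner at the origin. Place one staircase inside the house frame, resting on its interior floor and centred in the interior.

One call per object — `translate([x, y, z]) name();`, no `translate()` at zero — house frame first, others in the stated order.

house_frame();
translate([2178, 1675, 0]) staircase();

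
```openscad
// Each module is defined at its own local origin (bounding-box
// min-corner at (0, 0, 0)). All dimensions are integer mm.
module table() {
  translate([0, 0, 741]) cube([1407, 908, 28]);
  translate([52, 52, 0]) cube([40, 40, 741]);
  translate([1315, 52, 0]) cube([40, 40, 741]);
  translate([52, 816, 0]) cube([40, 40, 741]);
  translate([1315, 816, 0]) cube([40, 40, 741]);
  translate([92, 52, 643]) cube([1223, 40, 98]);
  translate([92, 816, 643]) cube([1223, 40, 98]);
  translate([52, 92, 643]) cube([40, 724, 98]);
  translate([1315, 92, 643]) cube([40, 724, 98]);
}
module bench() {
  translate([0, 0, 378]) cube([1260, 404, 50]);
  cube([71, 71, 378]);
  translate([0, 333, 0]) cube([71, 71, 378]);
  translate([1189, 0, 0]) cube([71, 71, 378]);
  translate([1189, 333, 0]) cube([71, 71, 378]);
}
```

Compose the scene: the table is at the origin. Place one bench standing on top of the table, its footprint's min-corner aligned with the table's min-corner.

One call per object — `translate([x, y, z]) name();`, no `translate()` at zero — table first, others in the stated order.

table();
translate([0, 0, 769]) bench();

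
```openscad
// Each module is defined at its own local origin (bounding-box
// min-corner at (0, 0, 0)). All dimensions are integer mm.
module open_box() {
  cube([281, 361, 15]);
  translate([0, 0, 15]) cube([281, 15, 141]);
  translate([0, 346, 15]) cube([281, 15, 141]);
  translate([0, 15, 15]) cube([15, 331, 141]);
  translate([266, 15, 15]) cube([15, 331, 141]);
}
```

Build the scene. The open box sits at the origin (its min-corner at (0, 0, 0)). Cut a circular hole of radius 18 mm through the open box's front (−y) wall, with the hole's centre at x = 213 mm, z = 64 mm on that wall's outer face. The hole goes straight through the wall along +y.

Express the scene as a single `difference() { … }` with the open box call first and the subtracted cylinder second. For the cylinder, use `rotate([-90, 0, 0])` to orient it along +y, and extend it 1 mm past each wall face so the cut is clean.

difference() {
  open_box();
  translate([213, -1, 64]) rotate([-90, 0, 0]) cylinder(h = 17, r = 18);
}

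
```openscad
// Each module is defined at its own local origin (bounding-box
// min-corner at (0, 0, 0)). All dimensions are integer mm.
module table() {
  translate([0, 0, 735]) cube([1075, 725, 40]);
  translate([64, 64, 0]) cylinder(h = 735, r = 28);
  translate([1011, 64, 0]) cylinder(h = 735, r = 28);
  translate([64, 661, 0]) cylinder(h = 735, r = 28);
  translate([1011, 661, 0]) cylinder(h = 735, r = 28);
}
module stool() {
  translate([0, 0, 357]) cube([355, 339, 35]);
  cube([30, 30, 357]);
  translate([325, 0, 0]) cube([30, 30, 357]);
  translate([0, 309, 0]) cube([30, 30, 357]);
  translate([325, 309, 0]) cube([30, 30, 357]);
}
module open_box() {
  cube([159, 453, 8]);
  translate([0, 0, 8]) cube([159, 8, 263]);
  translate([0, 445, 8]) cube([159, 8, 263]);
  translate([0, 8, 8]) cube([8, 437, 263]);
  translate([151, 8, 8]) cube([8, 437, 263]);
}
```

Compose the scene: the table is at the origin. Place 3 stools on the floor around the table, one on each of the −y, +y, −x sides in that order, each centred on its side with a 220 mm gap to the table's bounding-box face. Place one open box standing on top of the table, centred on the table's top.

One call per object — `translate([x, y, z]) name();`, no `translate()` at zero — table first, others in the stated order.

table();
translate([360, -559, 0]) stool();
translate([360, 945, 0]) stool();
translate([-575, 193, 0]) stool();
translate([458, 136, 775]) open_box();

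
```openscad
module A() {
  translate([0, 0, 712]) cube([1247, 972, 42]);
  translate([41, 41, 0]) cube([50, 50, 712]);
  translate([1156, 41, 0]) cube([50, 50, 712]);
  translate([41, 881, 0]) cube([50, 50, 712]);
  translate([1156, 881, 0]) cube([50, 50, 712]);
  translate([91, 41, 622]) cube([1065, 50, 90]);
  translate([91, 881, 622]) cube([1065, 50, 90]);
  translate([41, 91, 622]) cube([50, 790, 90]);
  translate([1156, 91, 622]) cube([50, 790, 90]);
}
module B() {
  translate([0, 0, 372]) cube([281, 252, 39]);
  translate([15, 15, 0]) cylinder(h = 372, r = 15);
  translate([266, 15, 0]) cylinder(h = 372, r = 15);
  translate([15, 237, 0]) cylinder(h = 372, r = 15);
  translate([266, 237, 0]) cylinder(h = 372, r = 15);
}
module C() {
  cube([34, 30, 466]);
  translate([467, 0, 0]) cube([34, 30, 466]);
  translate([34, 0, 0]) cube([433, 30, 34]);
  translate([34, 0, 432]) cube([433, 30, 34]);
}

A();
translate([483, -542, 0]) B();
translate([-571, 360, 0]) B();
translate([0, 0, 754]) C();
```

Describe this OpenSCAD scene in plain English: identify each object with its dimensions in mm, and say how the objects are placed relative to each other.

A is a table with a 1247×972 mm rectangular top, 42 mm thick, top surface at z = 754 mm, supported by four 50×50 mm square legs, each inset 41 mm from the nearest pair of top edges, running from the floor. Four apron rails, 50 mm thick and 90 mm tall, run between adjacent legs with their top edges flush with the underside of the top and their outer faces flush with the legs' outer faces.

B is a four-legged stool. The seat is 281×252 mm, 39 mm thick, top at z = 411 mm. It stands on four round legs, each 30 mm in diameter, from z = 0 to the seat underside, each leg's axis is inset half a diameter from the nearest pair of seat edges (so the leg's bounding box is flush with the corner).

C is a rectangular picture frame lying in the x–z plane (depth along y). The opening is 433 mm wide (x) by 398 mm tall (z), surrounded by a border 34 mm wide on all four sides. The frame is 30 mm deep and is made of two full-height vertical stiles with two horizontal rails fitted between them.

Two stools sit around the table at the −y, −x sides. The picture frame is on top of the table.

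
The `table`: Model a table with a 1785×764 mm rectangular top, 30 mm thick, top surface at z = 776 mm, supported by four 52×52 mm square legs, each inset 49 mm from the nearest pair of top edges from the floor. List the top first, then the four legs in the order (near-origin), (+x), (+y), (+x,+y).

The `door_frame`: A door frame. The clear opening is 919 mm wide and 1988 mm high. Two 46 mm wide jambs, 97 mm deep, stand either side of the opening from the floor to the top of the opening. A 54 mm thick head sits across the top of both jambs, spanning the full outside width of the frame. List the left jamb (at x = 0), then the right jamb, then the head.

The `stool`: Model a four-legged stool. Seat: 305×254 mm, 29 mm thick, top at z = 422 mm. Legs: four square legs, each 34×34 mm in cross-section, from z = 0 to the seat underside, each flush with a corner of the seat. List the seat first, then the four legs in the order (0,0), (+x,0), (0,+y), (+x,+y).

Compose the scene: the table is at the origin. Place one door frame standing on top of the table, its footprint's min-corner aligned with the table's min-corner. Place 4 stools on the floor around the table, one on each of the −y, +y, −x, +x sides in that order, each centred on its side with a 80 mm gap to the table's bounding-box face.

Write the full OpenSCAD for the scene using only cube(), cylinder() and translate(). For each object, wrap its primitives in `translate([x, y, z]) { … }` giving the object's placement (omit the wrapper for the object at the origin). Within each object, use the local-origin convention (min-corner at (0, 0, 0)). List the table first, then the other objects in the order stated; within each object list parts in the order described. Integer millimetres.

translate([0, 0, 746]) cube([1785, 764, 30]);
translate([49, 49, 0]) cube([52, 52, 746]);
translate([1684, 49, 0]) cube([52, 52, 746]);
translate([49, 663, 0]) cube([52, 52, 746]);
translate([1684, 663, 0]) cube([52, 52, 746]);
translate([0, 0, 776]) {
  cube([46, 97, 1988]);
  translate([965, 0, 0]) cube([46, 97, 1988]);
  translate([0, 0, 1988]) cube([1011, 97, 54]);
}
translate([740, -334, 0]) {
  translate([0, 0, 393]) cube([305, 254, 29]);
  cube([34, 34, 393]);
  translate([271, 0, 0]) cube([34, 34, 393]);
  translate([0, 220, 0]) cube([34, 34, 393]);
  translate([271, 220, 0]) cube([34, 34, 393]);
}
translate([740, 844, 0]) {
  translate([0, 0, 393]) cube([305, 254, 29]);
  cube([34, 34, 393]);
  translate([271, 0, 0]) cube([34, 34, 393]);
  translate([0, 220, 0]) cube([34, 34, 393]);
  translate([271, 220, 0]) cube([34, 34, 393]);
}
translate([-385, 255, 0]) {
  translate([0, 0, 393]) cube([305, 254, 29]);
  cube([34, 34, 393]);
  translate([271, 0, 0]) cube([34, 34, 393]);
  translate([0, 220, 0]) cube([34, 34, 393]);
  translate([271, 220, 0]) cube([34, 34, 393]);
}
translate([1865, 255, 0]) {
  translate([0, 0, 393]) cube([305, 254, 29]);
  cube([34, 34, 393]);
  translate([271, 0, 0]) cube([34, 34, 393]);
  translate([0, 220, 0]) cube([34, 34, 393]);
  translate([271, 220, 0]) cube([34, 34, 393]);
}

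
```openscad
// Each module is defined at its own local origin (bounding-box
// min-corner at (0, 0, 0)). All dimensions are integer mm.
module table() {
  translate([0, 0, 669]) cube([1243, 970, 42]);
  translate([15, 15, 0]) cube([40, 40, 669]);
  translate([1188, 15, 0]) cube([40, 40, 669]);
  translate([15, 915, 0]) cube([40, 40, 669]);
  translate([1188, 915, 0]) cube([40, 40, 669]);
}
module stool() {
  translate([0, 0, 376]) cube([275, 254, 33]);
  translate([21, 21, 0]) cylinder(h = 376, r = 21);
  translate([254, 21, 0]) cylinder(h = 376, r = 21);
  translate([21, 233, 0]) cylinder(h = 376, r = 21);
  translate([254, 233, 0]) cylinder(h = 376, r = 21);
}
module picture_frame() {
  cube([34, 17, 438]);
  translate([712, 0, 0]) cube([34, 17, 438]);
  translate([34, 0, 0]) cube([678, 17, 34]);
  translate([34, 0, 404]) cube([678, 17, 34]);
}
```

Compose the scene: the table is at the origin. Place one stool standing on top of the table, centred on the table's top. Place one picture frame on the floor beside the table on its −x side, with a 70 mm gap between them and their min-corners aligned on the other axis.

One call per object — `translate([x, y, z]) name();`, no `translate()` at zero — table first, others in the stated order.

table();
translate([484, 358, 711]) stool();
translate([-816, 0, 0]) picture_frame();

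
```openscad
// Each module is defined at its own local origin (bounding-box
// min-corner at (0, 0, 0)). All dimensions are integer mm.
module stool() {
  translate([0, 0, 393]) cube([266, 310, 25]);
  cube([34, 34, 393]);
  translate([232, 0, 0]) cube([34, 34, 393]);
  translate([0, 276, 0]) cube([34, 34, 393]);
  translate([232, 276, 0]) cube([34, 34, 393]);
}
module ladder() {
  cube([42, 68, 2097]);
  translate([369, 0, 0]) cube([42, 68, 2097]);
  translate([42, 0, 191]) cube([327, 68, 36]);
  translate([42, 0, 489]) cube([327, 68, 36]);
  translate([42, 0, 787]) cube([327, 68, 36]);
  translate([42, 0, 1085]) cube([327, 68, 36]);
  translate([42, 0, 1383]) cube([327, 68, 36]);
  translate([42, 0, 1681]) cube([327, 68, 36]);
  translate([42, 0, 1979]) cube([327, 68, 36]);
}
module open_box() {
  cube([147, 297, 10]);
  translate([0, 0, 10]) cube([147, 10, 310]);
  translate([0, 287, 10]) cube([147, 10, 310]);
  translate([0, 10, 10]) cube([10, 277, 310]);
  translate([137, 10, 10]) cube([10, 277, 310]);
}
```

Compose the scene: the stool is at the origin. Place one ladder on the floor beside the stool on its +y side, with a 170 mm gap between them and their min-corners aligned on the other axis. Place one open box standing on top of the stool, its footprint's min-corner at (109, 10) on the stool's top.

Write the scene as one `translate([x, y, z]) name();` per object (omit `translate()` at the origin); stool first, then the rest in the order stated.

stool();
translate([0, 480, 0]) ladder();
translate([109, 10, 418]) open_box();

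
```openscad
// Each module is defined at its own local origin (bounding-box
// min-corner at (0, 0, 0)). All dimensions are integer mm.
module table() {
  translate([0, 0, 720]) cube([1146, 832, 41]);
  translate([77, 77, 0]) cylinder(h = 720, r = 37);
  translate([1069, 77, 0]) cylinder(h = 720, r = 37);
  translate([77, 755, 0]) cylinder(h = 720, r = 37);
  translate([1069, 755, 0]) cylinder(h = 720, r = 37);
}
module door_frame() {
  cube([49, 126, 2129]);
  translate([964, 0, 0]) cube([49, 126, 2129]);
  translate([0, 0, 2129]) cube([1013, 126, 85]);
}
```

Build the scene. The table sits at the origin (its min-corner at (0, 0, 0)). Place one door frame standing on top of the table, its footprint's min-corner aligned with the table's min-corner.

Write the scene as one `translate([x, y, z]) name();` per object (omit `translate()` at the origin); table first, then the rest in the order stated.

table();
translate([0, 0, 761]) door_frame();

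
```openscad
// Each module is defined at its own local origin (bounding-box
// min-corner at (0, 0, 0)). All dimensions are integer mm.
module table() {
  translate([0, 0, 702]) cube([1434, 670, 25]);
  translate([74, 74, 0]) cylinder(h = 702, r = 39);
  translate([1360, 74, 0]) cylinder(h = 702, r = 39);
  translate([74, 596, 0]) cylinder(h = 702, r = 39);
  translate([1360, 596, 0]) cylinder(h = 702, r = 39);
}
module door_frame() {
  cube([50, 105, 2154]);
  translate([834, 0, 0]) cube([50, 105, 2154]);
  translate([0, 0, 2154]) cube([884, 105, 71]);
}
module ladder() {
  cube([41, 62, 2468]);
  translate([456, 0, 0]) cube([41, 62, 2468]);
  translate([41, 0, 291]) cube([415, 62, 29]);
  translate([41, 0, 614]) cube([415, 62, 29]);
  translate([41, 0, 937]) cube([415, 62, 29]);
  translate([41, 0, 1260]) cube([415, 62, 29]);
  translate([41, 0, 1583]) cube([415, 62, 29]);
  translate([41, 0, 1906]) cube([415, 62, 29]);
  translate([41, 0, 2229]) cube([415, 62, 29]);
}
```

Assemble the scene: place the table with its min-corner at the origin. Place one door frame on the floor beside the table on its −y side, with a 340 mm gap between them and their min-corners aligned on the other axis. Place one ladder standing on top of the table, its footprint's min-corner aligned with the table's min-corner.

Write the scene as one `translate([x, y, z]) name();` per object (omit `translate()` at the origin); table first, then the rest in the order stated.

table();
translate([0, -445, 0]) door_frame();
translate([0, 0, 727]) ladder();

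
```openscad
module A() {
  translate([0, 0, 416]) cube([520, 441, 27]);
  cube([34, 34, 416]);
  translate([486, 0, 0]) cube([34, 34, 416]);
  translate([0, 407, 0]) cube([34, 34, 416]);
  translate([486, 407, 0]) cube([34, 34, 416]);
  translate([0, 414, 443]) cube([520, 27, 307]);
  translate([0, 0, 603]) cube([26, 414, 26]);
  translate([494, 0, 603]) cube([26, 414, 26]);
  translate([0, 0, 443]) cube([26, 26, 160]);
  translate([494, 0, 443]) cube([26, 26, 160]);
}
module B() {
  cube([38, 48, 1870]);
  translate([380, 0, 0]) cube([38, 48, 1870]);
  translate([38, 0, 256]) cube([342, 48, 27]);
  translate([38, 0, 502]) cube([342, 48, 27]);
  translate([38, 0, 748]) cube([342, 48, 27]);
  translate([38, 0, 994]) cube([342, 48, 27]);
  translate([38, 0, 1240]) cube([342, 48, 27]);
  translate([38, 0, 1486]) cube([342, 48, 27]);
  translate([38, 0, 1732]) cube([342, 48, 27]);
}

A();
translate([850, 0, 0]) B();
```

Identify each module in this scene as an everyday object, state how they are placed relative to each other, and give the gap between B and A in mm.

The ladder's nearest face is 330 mm from the chair's +x face.

A is a chair. B is a ladder. The ladder is on the floor beside the chair on its +x side. The gap between the ladder and the chair is 330 mm.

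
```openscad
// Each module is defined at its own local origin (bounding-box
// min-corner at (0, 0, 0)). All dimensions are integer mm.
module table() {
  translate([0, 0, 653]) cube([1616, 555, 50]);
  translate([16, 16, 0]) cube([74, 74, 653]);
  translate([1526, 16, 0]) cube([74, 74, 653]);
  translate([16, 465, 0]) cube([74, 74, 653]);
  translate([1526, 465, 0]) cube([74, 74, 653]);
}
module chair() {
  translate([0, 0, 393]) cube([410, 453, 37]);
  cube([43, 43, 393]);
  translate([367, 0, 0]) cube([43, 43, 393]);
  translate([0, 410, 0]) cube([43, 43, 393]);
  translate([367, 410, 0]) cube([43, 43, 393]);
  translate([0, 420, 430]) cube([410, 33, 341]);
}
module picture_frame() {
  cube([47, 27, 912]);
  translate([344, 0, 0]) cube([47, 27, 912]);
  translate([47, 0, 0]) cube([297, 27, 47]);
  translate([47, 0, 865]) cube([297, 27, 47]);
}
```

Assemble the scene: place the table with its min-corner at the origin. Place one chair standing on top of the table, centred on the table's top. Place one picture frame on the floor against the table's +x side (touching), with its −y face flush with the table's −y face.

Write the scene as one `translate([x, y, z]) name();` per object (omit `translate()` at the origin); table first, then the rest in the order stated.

table();
translate([603, 51, 703]) chair();
translate([1616, 0, 0]) picture_frame();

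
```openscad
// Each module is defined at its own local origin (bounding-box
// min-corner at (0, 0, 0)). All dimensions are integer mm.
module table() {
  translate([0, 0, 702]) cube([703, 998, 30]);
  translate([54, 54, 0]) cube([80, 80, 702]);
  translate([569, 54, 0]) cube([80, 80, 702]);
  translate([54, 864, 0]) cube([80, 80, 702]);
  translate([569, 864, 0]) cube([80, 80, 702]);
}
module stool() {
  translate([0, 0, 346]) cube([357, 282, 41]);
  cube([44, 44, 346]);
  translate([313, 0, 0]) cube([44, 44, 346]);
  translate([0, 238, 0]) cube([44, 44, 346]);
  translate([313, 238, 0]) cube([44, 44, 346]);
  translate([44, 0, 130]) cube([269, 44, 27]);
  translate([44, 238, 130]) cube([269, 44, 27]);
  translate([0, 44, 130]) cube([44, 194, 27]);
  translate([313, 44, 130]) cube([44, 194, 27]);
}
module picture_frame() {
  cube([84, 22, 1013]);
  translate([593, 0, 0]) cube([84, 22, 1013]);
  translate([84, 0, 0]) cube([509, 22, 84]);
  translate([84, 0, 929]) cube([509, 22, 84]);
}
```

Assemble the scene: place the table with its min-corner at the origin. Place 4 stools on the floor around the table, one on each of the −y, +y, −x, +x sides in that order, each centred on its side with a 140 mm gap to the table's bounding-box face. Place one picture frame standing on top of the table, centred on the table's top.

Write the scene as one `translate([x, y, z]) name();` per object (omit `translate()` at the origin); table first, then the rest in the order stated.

table();
translate([173, -422, 0]) stool();
translate([173, 1138, 0]) stool();
translate([-497, 358, 0]) stool();
translate([843, 358, 0]) stool();
translate([13, 488, 732]) picture_frame();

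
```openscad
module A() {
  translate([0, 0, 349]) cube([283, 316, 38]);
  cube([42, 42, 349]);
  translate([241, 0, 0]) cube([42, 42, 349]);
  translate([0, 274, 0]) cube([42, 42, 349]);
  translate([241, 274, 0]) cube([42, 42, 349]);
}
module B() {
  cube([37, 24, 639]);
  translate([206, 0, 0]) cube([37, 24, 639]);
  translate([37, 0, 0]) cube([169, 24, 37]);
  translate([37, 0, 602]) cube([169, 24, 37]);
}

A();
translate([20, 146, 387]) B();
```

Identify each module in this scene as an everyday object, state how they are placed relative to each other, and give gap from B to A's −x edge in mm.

The picture frame's min-x is at 20; the stool's min-x is 0; gap = 20 mm.

A is a stool. B is a picture frame. The picture frame is on top of the stool, centred. The gap from the picture frame to the stool's −x edge is 20 mm.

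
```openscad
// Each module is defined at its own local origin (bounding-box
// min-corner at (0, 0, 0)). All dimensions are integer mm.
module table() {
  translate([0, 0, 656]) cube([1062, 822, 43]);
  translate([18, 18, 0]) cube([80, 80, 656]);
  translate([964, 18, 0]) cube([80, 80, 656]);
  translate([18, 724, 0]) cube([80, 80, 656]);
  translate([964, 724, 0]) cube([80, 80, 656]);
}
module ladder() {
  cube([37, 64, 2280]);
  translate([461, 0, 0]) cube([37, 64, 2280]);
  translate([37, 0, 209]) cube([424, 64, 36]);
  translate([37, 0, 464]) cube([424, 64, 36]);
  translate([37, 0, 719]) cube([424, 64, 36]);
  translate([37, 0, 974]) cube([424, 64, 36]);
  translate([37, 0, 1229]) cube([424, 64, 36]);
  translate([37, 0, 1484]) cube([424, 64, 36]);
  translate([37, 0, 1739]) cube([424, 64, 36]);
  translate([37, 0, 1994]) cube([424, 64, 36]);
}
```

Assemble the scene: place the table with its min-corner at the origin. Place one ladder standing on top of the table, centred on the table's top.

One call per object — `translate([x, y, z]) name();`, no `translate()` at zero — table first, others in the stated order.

table();
translate([282, 379, 699]) ladder();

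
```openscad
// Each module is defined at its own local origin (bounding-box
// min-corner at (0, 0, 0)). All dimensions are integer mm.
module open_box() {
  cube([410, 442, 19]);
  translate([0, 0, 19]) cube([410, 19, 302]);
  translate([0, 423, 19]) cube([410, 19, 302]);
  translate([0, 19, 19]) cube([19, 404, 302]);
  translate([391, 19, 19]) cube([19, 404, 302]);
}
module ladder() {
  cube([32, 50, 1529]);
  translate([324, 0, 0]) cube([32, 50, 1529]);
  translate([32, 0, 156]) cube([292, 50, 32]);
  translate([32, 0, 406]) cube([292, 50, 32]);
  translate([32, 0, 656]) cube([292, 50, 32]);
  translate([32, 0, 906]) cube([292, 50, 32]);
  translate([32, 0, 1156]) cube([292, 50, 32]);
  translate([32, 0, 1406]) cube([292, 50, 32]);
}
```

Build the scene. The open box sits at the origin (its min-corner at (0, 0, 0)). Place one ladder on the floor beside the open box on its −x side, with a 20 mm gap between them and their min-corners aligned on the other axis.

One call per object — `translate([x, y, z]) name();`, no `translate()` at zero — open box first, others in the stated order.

open_box();
translate([-376, 0, 0]) ladder();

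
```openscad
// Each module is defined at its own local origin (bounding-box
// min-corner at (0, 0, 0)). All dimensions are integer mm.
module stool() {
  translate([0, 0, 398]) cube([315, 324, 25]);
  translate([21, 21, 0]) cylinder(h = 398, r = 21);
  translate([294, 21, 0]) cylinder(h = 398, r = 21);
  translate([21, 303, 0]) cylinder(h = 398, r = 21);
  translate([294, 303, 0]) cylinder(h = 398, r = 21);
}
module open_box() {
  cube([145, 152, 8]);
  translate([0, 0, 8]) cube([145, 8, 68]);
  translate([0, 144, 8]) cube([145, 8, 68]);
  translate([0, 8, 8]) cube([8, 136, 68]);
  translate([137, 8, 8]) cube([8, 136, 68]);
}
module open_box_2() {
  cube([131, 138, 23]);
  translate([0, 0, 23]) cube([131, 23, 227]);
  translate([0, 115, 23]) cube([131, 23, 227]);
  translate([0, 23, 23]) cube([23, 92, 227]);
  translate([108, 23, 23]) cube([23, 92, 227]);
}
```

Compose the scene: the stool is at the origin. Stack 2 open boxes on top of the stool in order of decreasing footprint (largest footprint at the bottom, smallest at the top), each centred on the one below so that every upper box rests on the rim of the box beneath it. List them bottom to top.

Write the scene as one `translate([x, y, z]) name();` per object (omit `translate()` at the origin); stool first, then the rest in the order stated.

stool();
translate([85, 86, 423]) open_box();
translate([92, 93, 499]) open_box_2();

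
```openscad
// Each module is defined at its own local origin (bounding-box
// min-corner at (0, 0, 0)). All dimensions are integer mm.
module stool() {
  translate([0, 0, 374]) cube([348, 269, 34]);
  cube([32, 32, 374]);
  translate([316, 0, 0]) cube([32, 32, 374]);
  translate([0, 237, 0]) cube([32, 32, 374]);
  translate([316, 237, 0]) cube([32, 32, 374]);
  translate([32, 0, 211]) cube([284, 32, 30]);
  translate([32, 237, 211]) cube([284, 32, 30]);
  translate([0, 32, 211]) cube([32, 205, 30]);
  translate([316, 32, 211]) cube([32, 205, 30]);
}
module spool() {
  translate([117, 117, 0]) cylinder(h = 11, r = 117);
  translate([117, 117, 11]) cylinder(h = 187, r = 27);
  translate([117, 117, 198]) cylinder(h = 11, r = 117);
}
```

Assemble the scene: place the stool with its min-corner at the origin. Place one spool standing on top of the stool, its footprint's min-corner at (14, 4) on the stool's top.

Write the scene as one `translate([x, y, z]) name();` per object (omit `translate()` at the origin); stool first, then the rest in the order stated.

stool();
translate([14, 4, 408]) spool();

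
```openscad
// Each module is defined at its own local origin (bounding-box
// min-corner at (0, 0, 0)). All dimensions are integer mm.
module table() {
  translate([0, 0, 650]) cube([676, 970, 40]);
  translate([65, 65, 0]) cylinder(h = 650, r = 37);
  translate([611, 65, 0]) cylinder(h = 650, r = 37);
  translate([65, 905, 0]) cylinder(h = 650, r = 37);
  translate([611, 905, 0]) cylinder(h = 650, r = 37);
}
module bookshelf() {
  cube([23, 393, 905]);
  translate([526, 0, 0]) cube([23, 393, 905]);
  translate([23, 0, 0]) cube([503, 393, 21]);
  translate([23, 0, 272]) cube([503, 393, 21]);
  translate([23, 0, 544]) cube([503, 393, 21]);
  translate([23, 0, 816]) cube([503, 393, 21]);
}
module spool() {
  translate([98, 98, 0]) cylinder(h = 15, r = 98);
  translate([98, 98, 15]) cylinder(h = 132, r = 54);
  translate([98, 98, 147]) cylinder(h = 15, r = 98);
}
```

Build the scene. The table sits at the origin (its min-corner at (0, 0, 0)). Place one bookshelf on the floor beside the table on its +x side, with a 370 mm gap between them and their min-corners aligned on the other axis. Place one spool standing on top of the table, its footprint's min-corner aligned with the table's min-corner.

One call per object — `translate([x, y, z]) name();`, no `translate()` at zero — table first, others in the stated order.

table();
translate([1046, 0, 0]) bookshelf();
translate([0, 0, 690]) spool();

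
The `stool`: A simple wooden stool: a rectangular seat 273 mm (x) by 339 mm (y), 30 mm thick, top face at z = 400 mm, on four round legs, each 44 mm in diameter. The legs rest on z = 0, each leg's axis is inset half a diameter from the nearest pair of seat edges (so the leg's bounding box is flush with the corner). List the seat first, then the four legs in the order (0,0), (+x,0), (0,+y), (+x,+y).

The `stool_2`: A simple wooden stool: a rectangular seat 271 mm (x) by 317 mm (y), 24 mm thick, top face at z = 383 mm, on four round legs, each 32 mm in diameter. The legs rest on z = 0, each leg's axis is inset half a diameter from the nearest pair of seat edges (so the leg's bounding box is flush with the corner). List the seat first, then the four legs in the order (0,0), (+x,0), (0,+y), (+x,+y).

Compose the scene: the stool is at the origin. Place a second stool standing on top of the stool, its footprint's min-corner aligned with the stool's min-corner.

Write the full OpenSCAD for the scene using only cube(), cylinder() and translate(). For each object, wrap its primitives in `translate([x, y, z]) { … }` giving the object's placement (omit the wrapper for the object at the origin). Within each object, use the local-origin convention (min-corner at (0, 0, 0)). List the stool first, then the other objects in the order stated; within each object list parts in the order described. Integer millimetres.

translate([0, 0, 370]) cube([273, 339, 30]);
translate([22, 22, 0]) cylinder(h = 370, r = 22);
translate([251, 22, 0]) cylinder(h = 370, r = 22);
translate([22, 317, 0]) cylinder(h = 370, r = 22);
translate([251, 317, 0]) cylinder(h = 370, r = 22);
translate([0, 0, 400]) {
  translate([0, 0, 359]) cube([271, 317, 24]);
  translate([16, 16, 0]) cylinder(h = 359, r = 16);
  translate([255, 16, 0]) cylinder(h = 359, r = 16);
  translate([16, 301, 0]) cylinder(h = 359, r = 16);
  translate([255, 301, 0]) cylinder(h = 359, r = 16);
}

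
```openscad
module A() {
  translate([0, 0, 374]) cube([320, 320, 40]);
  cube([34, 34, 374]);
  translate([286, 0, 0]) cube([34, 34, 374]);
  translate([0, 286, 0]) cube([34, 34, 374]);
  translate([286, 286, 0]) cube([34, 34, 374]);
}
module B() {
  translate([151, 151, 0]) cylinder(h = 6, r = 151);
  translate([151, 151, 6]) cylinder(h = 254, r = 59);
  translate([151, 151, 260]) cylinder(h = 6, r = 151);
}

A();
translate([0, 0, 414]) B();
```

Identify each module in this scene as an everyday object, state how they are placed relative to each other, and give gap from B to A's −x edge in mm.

A is a stool. B is a spool. The spool is on top of the stool. The gap from the spool to the stool's −x edge is 0 mm.

The spool's min-x is at 0; the stool's min-x is 0; gap = 0 mm.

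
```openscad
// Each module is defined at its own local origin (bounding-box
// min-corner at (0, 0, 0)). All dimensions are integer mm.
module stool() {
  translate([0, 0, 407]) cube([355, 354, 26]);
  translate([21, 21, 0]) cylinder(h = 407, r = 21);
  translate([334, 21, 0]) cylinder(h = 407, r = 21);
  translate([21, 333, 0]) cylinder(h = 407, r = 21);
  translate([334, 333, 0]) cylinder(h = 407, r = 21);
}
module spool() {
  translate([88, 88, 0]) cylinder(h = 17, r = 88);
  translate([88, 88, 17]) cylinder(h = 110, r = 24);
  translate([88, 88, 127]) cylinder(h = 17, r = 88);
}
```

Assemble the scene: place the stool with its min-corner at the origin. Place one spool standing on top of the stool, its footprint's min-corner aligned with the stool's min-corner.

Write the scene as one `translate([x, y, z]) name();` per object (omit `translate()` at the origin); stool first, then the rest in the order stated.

stool();
translate([0, 0, 433]) spool();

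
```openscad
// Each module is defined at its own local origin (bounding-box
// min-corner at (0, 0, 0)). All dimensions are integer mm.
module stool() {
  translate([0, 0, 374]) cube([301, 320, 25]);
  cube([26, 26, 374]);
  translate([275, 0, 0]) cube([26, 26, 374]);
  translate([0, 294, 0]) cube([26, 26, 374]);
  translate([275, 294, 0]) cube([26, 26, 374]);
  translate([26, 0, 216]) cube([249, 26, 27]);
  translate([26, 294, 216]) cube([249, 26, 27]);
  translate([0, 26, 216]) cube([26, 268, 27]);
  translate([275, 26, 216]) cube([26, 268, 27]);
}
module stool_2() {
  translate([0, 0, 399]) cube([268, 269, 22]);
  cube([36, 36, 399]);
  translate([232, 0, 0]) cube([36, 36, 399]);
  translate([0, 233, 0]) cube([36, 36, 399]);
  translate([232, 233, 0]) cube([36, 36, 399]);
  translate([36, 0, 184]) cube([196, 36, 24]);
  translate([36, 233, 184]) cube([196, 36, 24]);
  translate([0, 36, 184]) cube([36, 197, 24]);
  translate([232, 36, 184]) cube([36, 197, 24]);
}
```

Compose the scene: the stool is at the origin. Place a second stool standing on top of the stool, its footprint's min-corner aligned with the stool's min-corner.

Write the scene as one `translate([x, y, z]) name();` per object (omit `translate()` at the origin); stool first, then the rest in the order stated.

stool();
translate([0, 0, 399]) stool_2();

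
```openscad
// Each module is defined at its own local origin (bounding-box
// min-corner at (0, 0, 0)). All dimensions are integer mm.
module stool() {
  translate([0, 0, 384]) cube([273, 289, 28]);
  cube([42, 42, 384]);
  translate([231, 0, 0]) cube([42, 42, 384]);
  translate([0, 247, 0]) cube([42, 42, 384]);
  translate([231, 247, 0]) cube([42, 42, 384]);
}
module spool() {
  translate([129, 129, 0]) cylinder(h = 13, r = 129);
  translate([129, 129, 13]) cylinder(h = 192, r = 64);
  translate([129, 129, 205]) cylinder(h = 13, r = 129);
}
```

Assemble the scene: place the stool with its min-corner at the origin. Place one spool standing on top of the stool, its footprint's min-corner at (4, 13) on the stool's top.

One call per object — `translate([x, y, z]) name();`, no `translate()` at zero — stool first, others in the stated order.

stool();
translate([4, 13, 412]) spool();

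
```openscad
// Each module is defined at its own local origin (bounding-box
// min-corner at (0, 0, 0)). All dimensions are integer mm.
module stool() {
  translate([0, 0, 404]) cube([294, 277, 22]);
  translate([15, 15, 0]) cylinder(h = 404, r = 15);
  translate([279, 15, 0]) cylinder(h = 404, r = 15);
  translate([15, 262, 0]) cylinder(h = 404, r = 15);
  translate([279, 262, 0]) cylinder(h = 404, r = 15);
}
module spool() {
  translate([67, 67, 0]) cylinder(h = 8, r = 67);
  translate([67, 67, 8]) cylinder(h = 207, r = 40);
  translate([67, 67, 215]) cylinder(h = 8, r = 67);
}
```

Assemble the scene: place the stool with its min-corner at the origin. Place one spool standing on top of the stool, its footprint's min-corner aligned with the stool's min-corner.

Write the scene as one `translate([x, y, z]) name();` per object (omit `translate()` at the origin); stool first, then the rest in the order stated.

stool();
translate([0, 0, 426]) spool();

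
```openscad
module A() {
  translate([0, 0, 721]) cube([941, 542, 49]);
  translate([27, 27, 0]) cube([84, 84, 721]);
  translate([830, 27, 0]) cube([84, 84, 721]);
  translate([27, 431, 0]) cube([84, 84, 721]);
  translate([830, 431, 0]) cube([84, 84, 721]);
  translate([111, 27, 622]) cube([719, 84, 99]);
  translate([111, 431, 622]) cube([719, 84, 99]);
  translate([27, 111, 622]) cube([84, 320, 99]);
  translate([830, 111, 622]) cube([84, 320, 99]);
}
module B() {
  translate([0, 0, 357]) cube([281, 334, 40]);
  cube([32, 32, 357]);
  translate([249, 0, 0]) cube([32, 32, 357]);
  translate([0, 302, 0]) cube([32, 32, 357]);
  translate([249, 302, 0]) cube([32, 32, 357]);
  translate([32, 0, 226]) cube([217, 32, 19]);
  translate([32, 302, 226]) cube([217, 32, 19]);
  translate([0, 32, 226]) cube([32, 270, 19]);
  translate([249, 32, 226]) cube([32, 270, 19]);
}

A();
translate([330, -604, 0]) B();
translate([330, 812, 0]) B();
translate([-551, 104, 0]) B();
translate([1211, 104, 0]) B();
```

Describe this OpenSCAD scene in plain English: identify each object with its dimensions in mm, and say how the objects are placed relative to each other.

A is a table: top 941 mm (x) × 542 mm (y), 49 mm thick, upper face at z = 770 mm, on four 84×84 mm square legs, each inset 27 mm from the nearest pair of top edges, running from z = 0 to the bottom of the top. Four apron rails, 84 mm thick and 99 mm tall, run between adjacent legs with their top edges flush with the underside of the top and their outer faces flush with the legs' outer faces.

B is a four-legged stool. The seat is 281×334 mm, 40 mm thick, top at z = 397 mm. It stands on four square legs, each 32×32 mm in cross-section, from z = 0 to the seat underside, each flush with a corner of the seat. Four stretchers, 32 mm wide and 19 mm tall, connect adjacent legs with their undersides at z = 226 mm, each running between the inner faces of the legs it joins and aligned with the legs' outer faces on the other axis.

Four stools sit around the table at the −y, +y, −x, +x sides.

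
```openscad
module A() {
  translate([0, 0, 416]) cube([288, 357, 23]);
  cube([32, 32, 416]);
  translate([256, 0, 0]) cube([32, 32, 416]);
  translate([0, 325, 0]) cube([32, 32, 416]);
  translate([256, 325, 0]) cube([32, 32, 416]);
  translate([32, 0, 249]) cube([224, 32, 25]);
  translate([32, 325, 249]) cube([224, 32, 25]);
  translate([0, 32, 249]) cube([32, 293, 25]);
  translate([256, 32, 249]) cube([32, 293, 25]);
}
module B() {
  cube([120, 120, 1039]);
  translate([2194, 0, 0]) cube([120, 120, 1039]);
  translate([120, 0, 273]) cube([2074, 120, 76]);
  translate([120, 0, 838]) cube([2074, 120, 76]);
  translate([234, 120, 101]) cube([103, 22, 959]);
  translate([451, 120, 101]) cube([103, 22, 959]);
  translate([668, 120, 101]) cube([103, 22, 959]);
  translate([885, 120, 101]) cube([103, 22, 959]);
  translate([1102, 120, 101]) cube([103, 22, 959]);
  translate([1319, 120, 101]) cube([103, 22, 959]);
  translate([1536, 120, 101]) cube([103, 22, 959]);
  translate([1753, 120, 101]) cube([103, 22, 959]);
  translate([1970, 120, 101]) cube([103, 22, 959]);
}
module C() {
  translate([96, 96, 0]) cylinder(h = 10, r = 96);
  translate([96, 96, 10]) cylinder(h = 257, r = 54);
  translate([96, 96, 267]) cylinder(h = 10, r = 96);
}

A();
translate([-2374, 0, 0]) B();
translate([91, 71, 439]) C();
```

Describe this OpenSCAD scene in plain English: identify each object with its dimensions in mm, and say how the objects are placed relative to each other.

A is a four-legged stool. The seat is 288×357 mm, 23 mm thick, top at z = 439 mm. It stands on four square legs, each 32×32 mm in cross-section, from z = 0 to the seat underside, each flush with a corner of the seat. Four stretchers, 32 mm wide and 25 mm tall, connect adjacent legs with their undersides at z = 249 mm, each running between the inner faces of the legs it joins and aligned with the legs' outer faces on the other axis.

B is a fence section. Two 120×120 mm posts, 1039 mm tall, stand on the floor with a clear span of 2074 mm between their inner faces. Two horizontal rails of 120×76 mm section span the gap between the posts with their undersides at z = 273 mm and z = 838 mm, flush with the posts' −y face. 9 pickets, each 103 mm wide, 22 mm thick and 959 mm tall, are fixed to the +y face of the rails with their bottoms at z = 101 mm, evenly spaced across the span with equal gaps (rounded down to the nearest mm) at the −x end and between each pair — any rounding remainder accumulates at the +x end.

C is a spool: two coaxial disc flanges of radius 96 mm and thickness 10 mm, joined by a core cylinder of radius 54 mm and height 257 mm. The lower flange rests on z = 0 and the three cylinders share a vertical axis.

The fence section is on the floor beside the stool on its −x side. The spool is on top of the stool.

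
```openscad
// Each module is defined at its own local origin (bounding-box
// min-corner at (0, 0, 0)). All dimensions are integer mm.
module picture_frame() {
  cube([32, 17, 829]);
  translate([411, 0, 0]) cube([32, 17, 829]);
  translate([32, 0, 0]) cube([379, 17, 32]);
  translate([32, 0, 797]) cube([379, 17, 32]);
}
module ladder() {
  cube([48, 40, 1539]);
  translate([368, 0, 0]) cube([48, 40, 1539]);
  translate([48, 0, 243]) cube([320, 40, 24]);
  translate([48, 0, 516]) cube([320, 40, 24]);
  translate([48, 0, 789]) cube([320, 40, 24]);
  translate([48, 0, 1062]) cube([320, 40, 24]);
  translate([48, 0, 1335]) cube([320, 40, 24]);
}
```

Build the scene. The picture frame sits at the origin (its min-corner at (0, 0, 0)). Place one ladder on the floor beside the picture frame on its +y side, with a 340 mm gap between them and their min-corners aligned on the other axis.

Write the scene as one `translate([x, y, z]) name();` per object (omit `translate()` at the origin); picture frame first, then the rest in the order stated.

picture_frame();
translate([0, 357, 0]) ladder();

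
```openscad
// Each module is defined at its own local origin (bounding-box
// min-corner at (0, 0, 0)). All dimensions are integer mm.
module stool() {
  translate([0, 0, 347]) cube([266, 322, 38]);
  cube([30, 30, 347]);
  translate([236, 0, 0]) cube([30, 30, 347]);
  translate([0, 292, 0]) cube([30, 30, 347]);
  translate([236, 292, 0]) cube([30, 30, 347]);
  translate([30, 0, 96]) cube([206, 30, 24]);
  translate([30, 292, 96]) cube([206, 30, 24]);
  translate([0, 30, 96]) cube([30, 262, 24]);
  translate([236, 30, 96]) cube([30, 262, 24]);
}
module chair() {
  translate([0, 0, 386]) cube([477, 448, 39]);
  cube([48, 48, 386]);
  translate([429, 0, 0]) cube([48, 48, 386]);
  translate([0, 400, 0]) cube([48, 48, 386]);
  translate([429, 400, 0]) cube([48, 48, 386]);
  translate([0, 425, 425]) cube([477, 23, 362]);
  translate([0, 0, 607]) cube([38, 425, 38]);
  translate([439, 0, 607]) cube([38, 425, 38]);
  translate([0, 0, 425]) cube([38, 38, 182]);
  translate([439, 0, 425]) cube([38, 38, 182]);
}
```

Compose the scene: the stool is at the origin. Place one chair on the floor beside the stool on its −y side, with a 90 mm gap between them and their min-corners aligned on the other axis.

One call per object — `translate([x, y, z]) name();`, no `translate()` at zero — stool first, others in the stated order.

stool();
translate([0, -538, 0]) chair();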